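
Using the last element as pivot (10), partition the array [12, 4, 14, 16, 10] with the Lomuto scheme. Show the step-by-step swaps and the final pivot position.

Lomuto partition with pivot = 10:

Initial array: [12, 4, 14, 16, 10]

arr[0]=12 > 10: no swap
arr[1]=4 <= 10: swap with position 0, array becomes [4, 12, 14, 16, 10]
arr[2]=14 > 10: no swap
arr[3]=16 > 10: no swap

Place pivot at position 1: [4, 10, 14, 16, 12]
Pivot position: 1

After partitioning with pivot 10, the array becomes [4, 10, 14, 16, 12]. The pivot is placed at index 1. All elements to the left of the pivot are <= 10, and all elements to the right are > 10.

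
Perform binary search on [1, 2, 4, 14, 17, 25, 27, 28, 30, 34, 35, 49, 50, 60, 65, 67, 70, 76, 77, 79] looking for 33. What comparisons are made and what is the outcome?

Binary search for 33 in [1, 2, 4, 14, 17, 25, 27, 28, 30, 34, 35, 49, 50, 60, 65, 67, 70, 76, 77, 79]:

lo=0, hi=19, mid=9, arr[mid]=34 -> 34 > 33, search left half
lo=0, hi=8, mid=4, arr[mid]=17 -> 17 < 33, search right half
lo=5, hi=8, mid=6, arr[mid]=27 -> 27 < 33, search right half
lo=7, hi=8, mid=7, arr[mid]=28 -> 28 < 33, search right half
lo=8, hi=8, mid=8, arr[mid]=30 -> 30 < 33, search right half
lo=9 > hi=8, target 33 not found

Binary search determines that 33 is not in the array after 5 comparisons. The search space was exhausted without finding the target.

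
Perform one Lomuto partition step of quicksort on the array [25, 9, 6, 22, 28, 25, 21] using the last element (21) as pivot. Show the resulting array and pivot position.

Lomuto partition with pivot = 21:

Initial array: [25, 9, 6, 22, 28, 25, 21]

arr[0]=25 > 21: no swap
arr[1]=9 <= 21: swap with position 0, array becomes [9, 25, 6, 22, 28, 25, 21]
arr[2]=6 <= 21: swap with position 1, array becomes [9, 6, 25, 22, 28, 25, 21]
arr[3]=22 > 21: no swap
arr[4]=28 > 21: no swap
arr[5]=25 > 21: no swap

Place pivot at position 2: [9, 6, 21, 22, 28, 25, 25]
Pivot position: 2

After partitioning with pivot 21, the array becomes [9, 6, 21, 22, 28, 25, 25]. The pivot is placed at index 2. All elements to the left of the pivot are <= 21, and all elements to the right are > 21.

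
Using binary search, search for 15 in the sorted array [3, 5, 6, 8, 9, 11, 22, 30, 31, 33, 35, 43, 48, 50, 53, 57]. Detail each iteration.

Binary search for 15 in [3, 5, 6, 8, 9, 11, 22, 30, 31, 33, 35, 43, 48, 50, 53, 57]:

lo=0, hi=15, mid=7, arr[mid]=30 -> 30 > 15, search left half
lo=0, hi=6, mid=3, arr[mid]=8 -> 8 < 15, search right half
lo=4, hi=6, mid=5, arr[mid]=11 -> 11 < 15, search right half
lo=6, hi=6, mid=6, arr[mid]=22 -> 22 > 15, search left half
lo=6 > hi=5, target 15 not found

Binary search determines that 15 is not in the array after 4 comparisons. The search space was exhausted without finding the target.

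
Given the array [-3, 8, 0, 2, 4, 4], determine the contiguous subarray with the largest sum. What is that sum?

Using Kadane's algorithm on [-3, 8, 0, 2, 4, 4]:

Scanning through the array:
Position 1 (value 8): max_ending_here = 8, max_so_far = 8
Position 2 (value 0): max_ending_here = 8, max_so_far = 8
Position 3 (value 2): max_ending_here = 10, max_so_far = 10
Position 4 (value 4): max_ending_here = 14, max_so_far = 14
Position 5 (value 4): max_ending_here = 18, max_so_far = 18

Maximum subarray: [8, 0, 2, 4, 4]
Maximum sum: 18

The maximum subarray is [8, 0, 2, 4, 4] with sum 18. This subarray runs from index 1 to index 5.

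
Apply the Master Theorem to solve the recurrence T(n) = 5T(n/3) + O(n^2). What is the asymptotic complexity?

Master Theorem for T(n) = 5T(n/3) + O(n^2):

a = 5, b = 3, c = 2
log_b(a) = log_3(5) = 1.4650

Case 3: c = 2 > log_3(5) = 1.4650
T(n) = O(n^2) = O(n^2)

For T(n) = 5T(n/3) + O(n^2): log_3(5) = 1.4650. This is Case 3 of the Master Theorem (c > log_b(a), work dominated by root), giving O(n^2).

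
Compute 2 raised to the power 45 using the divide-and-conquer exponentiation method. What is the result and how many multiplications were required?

Computing 2^45 by squaring (build up from 2^1; each line after the first costs one multiplication):

2^1 = 2
2^2 = (2^1)^2 = 2^2 = 4
2^4 = (2^2)^2 = 4^2 = 16
2^5 = 2 * 2^4 = 2 * 16 = 32
2^10 = (2^5)^2 = 32^2 = 1024
2^11 = 2 * 2^10 = 2 * 1024 = 2048
2^22 = (2^11)^2 = 2048^2 = 4194304
2^44 = (2^22)^2 = 4194304^2 = 17592186044416
2^45 = 2 * 2^44 = 2 * 17592186044416 = 35184372088832

Result: 35184372088832
Multiplications needed: 8 (8 lines after 2^1)

2^45 = 35184372088832. Using exponentiation by squaring, this requires 8 multiplications. The key idea: if the exponent is even, square the half-power; if odd, multiply by the base once.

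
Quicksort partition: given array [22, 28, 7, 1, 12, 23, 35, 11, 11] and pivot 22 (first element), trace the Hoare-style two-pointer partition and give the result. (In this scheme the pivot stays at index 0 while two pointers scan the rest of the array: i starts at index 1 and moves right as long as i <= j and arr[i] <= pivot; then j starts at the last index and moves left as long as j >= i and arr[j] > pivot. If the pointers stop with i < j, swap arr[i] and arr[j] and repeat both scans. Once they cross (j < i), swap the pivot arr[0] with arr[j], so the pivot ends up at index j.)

Hoare-style two-pointer partition with pivot = 22:

Initial array: [22, 28, 7, 1, 12, 23, 35, 11, 11]

Pointers start at i = 1, j = 8.
i stops at index 1 (arr[1]=28 > 22), j stops at index 8 (arr[8]=11 <= 22): swap arr[1] and arr[8], array becomes [22, 11, 7, 1, 12, 23, 35, 11, 28]
i stops at index 5 (arr[5]=23 > 22), j stops at index 7 (arr[7]=11 <= 22): swap arr[5] and arr[7], array becomes [22, 11, 7, 1, 12, 11, 35, 23, 28]
i ends at 6, j ends at 5: the pointers have crossed (j < i), so scanning stops.

Swap pivot arr[0] with arr[5] to place pivot at position 5: [11, 11, 7, 1, 12, 22, 35, 23, 28]
Pivot position: 5

After partitioning with pivot 22, the array becomes [11, 11, 7, 1, 12, 22, 35, 23, 28]. The pivot is placed at index 5. All elements to the left of the pivot are <= 22, and all elements to the right are > 22.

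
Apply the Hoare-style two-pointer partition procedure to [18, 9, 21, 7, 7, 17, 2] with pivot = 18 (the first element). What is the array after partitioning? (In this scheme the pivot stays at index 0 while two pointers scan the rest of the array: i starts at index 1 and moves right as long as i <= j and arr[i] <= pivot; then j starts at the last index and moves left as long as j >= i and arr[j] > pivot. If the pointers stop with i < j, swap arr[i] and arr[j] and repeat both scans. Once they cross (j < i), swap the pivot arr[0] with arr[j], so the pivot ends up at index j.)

Hoare-style two-pointer partition with pivot = 18:

Initial array: [18, 9, 21, 7, 7, 17, 2]

Pointers start at i = 1, j = 6.
i stops at index 2 (arr[2]=21 > 18), j stops at index 6 (arr[6]=2 <= 18): swap arr[2] and arr[6], array becomes [18, 9, 2, 7, 7, 17, 21]
i ends at 6, j ends at 5: the pointers have crossed (j < i), so scanning stops.

Swap pivot arr[0] with arr[5] to place pivot at position 5: [17, 9, 2, 7, 7, 18, 21]
Pivot position: 5

After partitioning with pivot 18, the array becomes [17, 9, 2, 7, 7, 18, 21]. The pivot is placed at index 5. All elements to the left of the pivot are <= 18, and all elements to the right are > 18.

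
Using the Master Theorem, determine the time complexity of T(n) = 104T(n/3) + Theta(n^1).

Master Theorem for T(n) = 104T(n/3) + O(n^1):

a = 104, b = 3, c = 1
log_b(a) = log_3(104) = 4.2275

Case 1: c = 1 < log_3(104) = 4.2275
T(n) = O(n^(log_3 104))

For T(n) = 104T(n/3) + O(n^1): log_3(104) = 4.2275. This is Case 1 of the Master Theorem (c < log_b(a), work dominated by leaves), giving O(n^(log_3 104)).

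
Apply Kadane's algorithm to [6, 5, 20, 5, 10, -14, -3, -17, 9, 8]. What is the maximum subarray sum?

Using Kadane's algorithm on [6, 5, 20, 5, 10, -14, -3, -17, 9, 8]:

Scanning through the array:
Position 1 (value 5): max_ending_here = 11, max_so_far = 11
Position 2 (value 20): max_ending_here = 31, max_so_far = 31
Position 3 (value 5): max_ending_here = 36, max_so_far = 36
Position 4 (value 10): max_ending_here = 46, max_so_far = 46
Position 5 (value -14): max_ending_here = 32, max_so_far = 46
Position 6 (value -3): max_ending_here = 29, max_so_far = 46
Position 7 (value -17): max_ending_here = 12, max_so_far = 46
Position 8 (value 9): max_ending_here = 21, max_so_far = 46
Position 9 (value 8): max_ending_here = 29, max_so_far = 46

Maximum subarray: [6, 5, 20, 5, 10]
Maximum sum: 46

The maximum subarray is [6, 5, 20, 5, 10] with sum 46. This subarray runs from index 0 to index 4.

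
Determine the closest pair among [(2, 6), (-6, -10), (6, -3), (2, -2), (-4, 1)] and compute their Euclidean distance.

Computing all pairwise distances among 5 points:

d((2, 6), (-6, -10)) = 17.8885
d((2, 6), (6, -3)) = 9.8489
d((2, 6), (2, -2)) = 8.0
d((2, 6), (-4, 1)) = 7.8102
d((-6, -10), (6, -3)) = 13.8924
d((-6, -10), (2, -2)) = 11.3137
d((-6, -10), (-4, 1)) = 11.1803
d((6, -3), (2, -2)) = 4.1231 <-- minimum
d((6, -3), (-4, 1)) = 10.7703
d((2, -2), (-4, 1)) = 6.7082

Closest pair: (6, -3) and (2, -2) with distance 4.1231

The closest pair is (6, -3) and (2, -2) with Euclidean distance 4.1231. For 5 points, brute-force pairwise comparison is shown above. For large n, the divide-and-conquer algorithm (sort by x, recurse on halves, check the dividing strip) achieves O(n log n).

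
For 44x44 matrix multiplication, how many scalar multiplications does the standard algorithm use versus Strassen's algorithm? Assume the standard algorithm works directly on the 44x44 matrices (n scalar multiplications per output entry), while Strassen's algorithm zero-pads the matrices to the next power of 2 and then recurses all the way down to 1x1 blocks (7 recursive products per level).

Matrix multiplication for 44x44 matrices:

Strassen's algorithm requires power-of-2 dimensions. Pad 44x44 to 64x64 (next power of 2).

Standard algorithm: 44^3 = 85184 multiplications
Strassen's algorithm: 7^(log2(64)) = 7^6 = 117649 multiplications
Difference: 85184 - 117649 = -32465 (Strassen uses MORE here due to padding overhead — for small or just-over-power-of-2 n, padding can outweigh the per-level savings)

Standard: 85184 multiplications (44^3). Strassen: 117649 multiplications (7^6, after padding to 64x64). Strassen reduces 8 recursive multiplications to 7 at each level.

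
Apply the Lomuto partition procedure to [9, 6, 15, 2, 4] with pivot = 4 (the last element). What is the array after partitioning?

Lomuto partition with pivot = 4:

Initial array: [9, 6, 15, 2, 4]

arr[0]=9 > 4: no swap
arr[1]=6 > 4: no swap
arr[2]=15 > 4: no swap
arr[3]=2 <= 4: swap with position 0, array becomes [2, 6, 15, 9, 4]

Place pivot at position 1: [2, 4, 15, 9, 6]
Pivot position: 1

After partitioning with pivot 4, the array becomes [2, 4, 15, 9, 6]. The pivot is placed at index 1. All elements to the left of the pivot are <= 4, and all elements to the right are > 4.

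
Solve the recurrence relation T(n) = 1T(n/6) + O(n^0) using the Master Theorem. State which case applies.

Master Theorem for T(n) = 1T(n/6) + O(n^0):

a = 1, b = 6, c = 0
log_b(a) = log_6(1) = 0.0000

Case 2: c = 0 = log_6(1) = 0.0000
T(n) = O(n^0 log n) = O(log n)

For T(n) = 1T(n/6) + O(n^0): log_6(1) = 0.0000. This is Case 2 of the Master Theorem (c = log_b(a), equal work at all levels), giving O(log n).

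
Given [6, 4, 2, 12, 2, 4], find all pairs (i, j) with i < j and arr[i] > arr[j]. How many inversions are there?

Finding inversions in [6, 4, 2, 12, 2, 4]:

(0, 1): arr[0]=6 > arr[1]=4
(0, 2): arr[0]=6 > arr[2]=2
(0, 4): arr[0]=6 > arr[4]=2
(0, 5): arr[0]=6 > arr[5]=4
(1, 2): arr[1]=4 > arr[2]=2
(1, 4): arr[1]=4 > arr[4]=2
(3, 4): arr[3]=12 > arr[4]=2
(3, 5): arr[3]=12 > arr[5]=4

Total inversions: 8

The array has 8 inversion(s): (0,1), (0,2), (0,4), (0,5), (1,2), (1,4), (3,4), (3,5). Each pair (i,j) satisfies i < j and arr[i] > arr[j].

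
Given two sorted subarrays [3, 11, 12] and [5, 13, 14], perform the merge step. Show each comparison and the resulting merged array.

Merging process:

Compare 3 vs 5: take 3 from left. Merged: [3]
Compare 11 vs 5: take 5 from right. Merged: [3, 5]
Compare 11 vs 13: take 11 from left. Merged: [3, 5, 11]
Compare 12 vs 13: take 12 from left. Merged: [3, 5, 11, 12]
Append remaining from right: [13, 14]. Merged: [3, 5, 11, 12, 13, 14]

Final merged array: [3, 5, 11, 12, 13, 14]
Total comparisons: 4

The merged array is [3, 5, 11, 12, 13, 14], requiring 4 comparisons. The merge step runs in O(n) time where n is the total number of elements.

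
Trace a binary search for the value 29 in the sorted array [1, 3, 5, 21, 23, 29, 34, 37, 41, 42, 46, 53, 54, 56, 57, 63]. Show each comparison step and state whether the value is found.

Binary search for 29 in [1, 3, 5, 21, 23, 29, 34, 37, 41, 42, 46, 53, 54, 56, 57, 63]:

lo=0, hi=15, mid=7, arr[mid]=37 -> 37 > 29, search left half
lo=0, hi=6, mid=3, arr[mid]=21 -> 21 < 29, search right half
lo=4, hi=6, mid=5, arr[mid]=29 -> Found target at index 5!

Binary search finds 29 at index 5 after 3 comparisons. The search repeatedly halves the search space by comparing with the middle element.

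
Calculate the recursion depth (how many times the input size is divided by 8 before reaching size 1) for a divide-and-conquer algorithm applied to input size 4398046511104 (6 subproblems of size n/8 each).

For divide and conquer with division factor 8:

Problem sizes at each level:
Level 0: 4398046511104
Level 1: 549755813888
Level 2: 68719476736
Level 3: 8589934592
Level 4: 1073741824
Level 5: 134217728
Level 6: 16777216
Level 7: 2097152
Level 8: 262144
Level 9: 32768
Level 10: 4096
Level 11: 512
Level 12: 64
Level 13: 8
Level 14: 1

The root is level 0 and the size-1 base case is level 14 (the tree spans levels 0 through 14, i.e. 15 levels counting the root), so the depth is the number of divisions: log_8(4398046511104) = 14

The recursion tree depth is log_8(4398046511104) = 14. At each level, the problem size is divided by 8, so it takes 14 divisions to reduce to a base case of size 1. The algorithm makes 6 recursive calls at each level.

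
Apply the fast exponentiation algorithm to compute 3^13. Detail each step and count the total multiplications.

Computing 3^13 by squaring (build up from 3^1; each line after the first costs one multiplication):

3^1 = 3
3^2 = (3^1)^2 = 3^2 = 9
3^3 = 3 * 3^2 = 3 * 9 = 27
3^6 = (3^3)^2 = 27^2 = 729
3^12 = (3^6)^2 = 729^2 = 531441
3^13 = 3 * 3^12 = 3 * 531441 = 1594323

Result: 1594323
Multiplications needed: 5 (5 lines after 3^1)

3^13 = 1594323. Using exponentiation by squaring, this requires 5 multiplications. The key idea: if the exponent is even, square the half-power; if odd, multiply by the base once.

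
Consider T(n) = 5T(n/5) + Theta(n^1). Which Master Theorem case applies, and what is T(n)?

Master Theorem for T(n) = 5T(n/5) + O(n^1):

a = 5, b = 5, c = 1
log_b(a) = log_5(5) = 1.0000

Case 2: c = 1 = log_5(5) = 1.0000
T(n) = O(n^1 log n) = O(n log n)

For T(n) = 5T(n/5) + O(n^1): log_5(5) = 1.0000. This is Case 2 of the Master Theorem (c = log_b(a), equal work at all levels), giving O(n log n).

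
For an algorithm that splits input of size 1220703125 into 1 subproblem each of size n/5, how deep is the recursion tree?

For divide and conquer with division factor 5:

Problem sizes at each level:
Level 0: 1220703125
Level 1: 244140625
Level 2: 48828125
Level 3: 9765625
Level 4: 1953125
Level 5: 390625
Level 6: 78125
Level 7: 15625
Level 8: 3125
Level 9: 625
Level 10: 125
Level 11: 25
Level 12: 5
Level 13: 1

The root is level 0 and the size-1 base case is level 13 (the tree spans levels 0 through 13, i.e. 14 levels counting the root), so the depth is the number of divisions: log_5(1220703125) = 13

The recursion tree depth is log_5(1220703125) = 13. At each level, the problem size is divided by 5, so it takes 13 divisions to reduce to a base case of size 1. The algorithm makes 1 recursive call at each level.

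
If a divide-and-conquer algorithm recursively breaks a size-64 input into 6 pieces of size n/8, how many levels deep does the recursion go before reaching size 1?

For divide and conquer with division factor 8:

Problem sizes at each level:
Level 0: 64
Level 1: 8
Level 2: 1

The root is level 0 and the size-1 base case is level 2 (the tree spans levels 0 through 2, i.e. 3 levels counting the root), so the depth is the number of divisions: log_8(64) = 2

The recursion tree depth is log_8(64) = 2. At each level, the problem size is divided by 8, so it takes 2 divisions to reduce to a base case of size 1. The algorithm makes 6 recursive calls at each level.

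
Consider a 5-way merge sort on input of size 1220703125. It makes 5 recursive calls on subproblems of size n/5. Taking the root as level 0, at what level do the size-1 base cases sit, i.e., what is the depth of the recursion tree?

For divide and conquer with division factor 5:

Problem sizes at each level:
Level 0: 1220703125
Level 1: 244140625
Level 2: 48828125
Level 3: 9765625
Level 4: 1953125
Level 5: 390625
Level 6: 78125
Level 7: 15625
Level 8: 3125
Level 9: 625
Level 10: 125
Level 11: 25
Level 12: 5
Level 13: 1

The root is level 0 and the size-1 base case is level 13 (the tree spans levels 0 through 13, i.e. 14 levels counting the root), so the depth is the number of divisions: log_5(1220703125) = 13

The recursion tree depth is log_5(1220703125) = 13. At each level, the problem size is divided by 5, so it takes 13 divisions to reduce to a base case of size 1. The algorithm makes 5 recursive calls at each level.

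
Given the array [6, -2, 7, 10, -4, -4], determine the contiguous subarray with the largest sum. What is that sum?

Using Kadane's algorithm on [6, -2, 7, 10, -4, -4]:

Scanning through the array:
Position 1 (value -2): max_ending_here = 4, max_so_far = 6
Position 2 (value 7): max_ending_here = 11, max_so_far = 11
Position 3 (value 10): max_ending_here = 21, max_so_far = 21
Position 4 (value -4): max_ending_here = 17, max_so_far = 21
Position 5 (value -4): max_ending_here = 13, max_so_far = 21

Maximum subarray: [6, -2, 7, 10]
Maximum sum: 21

The maximum subarray is [6, -2, 7, 10] with sum 21. This subarray runs from index 0 to index 3.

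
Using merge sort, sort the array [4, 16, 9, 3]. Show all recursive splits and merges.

Merge sort trace:

Split: [4, 16, 9, 3] -> [4, 16] and [9, 3]
  Split: [4, 16] -> [4] and [16]
  Merge: [4] + [16] -> [4, 16]
  Split: [9, 3] -> [9] and [3]
  Merge: [9] + [3] -> [3, 9]
Merge: [4, 16] + [3, 9] -> [3, 4, 9, 16]

Final sorted array: [3, 4, 9, 16]

The merge sort proceeds by recursively splitting the array and merging sorted halves.
After all merges, the sorted array is [3, 4, 9, 16].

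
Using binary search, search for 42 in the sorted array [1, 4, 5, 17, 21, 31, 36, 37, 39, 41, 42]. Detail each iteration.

Binary search for 42 in [1, 4, 5, 17, 21, 31, 36, 37, 39, 41, 42]:

lo=0, hi=10, mid=5, arr[mid]=31 -> 31 < 42, search right half
lo=6, hi=10, mid=8, arr[mid]=39 -> 39 < 42, search right half
lo=9, hi=10, mid=9, arr[mid]=41 -> 41 < 42, search right half
lo=10, hi=10, mid=10, arr[mid]=42 -> Found target at index 10!

Binary search finds 42 at index 10 after 4 comparisons. The search repeatedly halves the search space by comparing with the middle element.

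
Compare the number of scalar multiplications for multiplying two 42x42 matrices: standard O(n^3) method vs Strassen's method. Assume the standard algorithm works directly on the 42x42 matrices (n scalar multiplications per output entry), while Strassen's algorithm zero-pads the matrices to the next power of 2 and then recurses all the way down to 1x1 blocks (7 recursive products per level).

Matrix multiplication for 42x42 matrices:

Strassen's algorithm requires power-of-2 dimensions. Pad 42x42 to 64x64 (next power of 2).

Standard algorithm: 42^3 = 74088 multiplications
Strassen's algorithm: 7^(log2(64)) = 7^6 = 117649 multiplications
Difference: 74088 - 117649 = -43561 (Strassen uses MORE here due to padding overhead — for small or just-over-power-of-2 n, padding can outweigh the per-level savings)

Standard: 74088 multiplications (42^3). Strassen: 117649 multiplications (7^6, after padding to 64x64). Strassen reduces 8 recursive multiplications to 7 at each level.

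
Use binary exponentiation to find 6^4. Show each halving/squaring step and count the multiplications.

Computing 6^4 by squaring (build up from 6^1; each line after the first costs one multiplication):

6^1 = 6
6^2 = (6^1)^2 = 6^2 = 36
6^4 = (6^2)^2 = 36^2 = 1296

Result: 1296
Multiplications needed: 2 (2 lines after 6^1)

6^4 = 1296. Using exponentiation by squaring, this requires 2 multiplications. The key idea: if the exponent is even, square the half-power; if odd, multiply by the base once.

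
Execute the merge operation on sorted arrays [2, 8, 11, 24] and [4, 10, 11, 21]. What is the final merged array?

Merging process:

Compare 2 vs 4: take 2 from left. Merged: [2]
Compare 8 vs 4: take 4 from right. Merged: [2, 4]
Compare 8 vs 10: take 8 from left. Merged: [2, 4, 8]
Compare 11 vs 10: take 10 from right. Merged: [2, 4, 8, 10]
Compare 11 vs 11: take 11 from left. Merged: [2, 4, 8, 10, 11]
Compare 24 vs 11: take 11 from right. Merged: [2, 4, 8, 10, 11, 11]
Compare 24 vs 21: take 21 from right. Merged: [2, 4, 8, 10, 11, 11, 21]
Append remaining from left: [24]. Merged: [2, 4, 8, 10, 11, 11, 21, 24]

Final merged array: [2, 4, 8, 10, 11, 11, 21, 24]
Total comparisons: 7

The merged array is [2, 4, 8, 10, 11, 11, 21, 24], requiring 7 comparisons. The merge step runs in O(n) time where n is the total number of elements.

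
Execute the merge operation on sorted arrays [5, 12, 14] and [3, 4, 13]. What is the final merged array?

Merging process:

Compare 5 vs 3: take 3 from right. Merged: [3]
Compare 5 vs 4: take 4 from right. Merged: [3, 4]
Compare 5 vs 13: take 5 from left. Merged: [3, 4, 5]
Compare 12 vs 13: take 12 from left. Merged: [3, 4, 5, 12]
Compare 14 vs 13: take 13 from right. Merged: [3, 4, 5, 12, 13]
Append remaining from left: [14]. Merged: [3, 4, 5, 12, 13, 14]

Final merged array: [3, 4, 5, 12, 13, 14]
Total comparisons: 5

The merged array is [3, 4, 5, 12, 13, 14], requiring 5 comparisons. The merge step runs in O(n) time where n is the total number of elements.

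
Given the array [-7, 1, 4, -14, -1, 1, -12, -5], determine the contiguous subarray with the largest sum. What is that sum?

Using Kadane's algorithm on [-7, 1, 4, -14, -1, 1, -12, -5]:

Scanning through the array:
Position 1 (value 1): max_ending_here = 1, max_so_far = 1
Position 2 (value 4): max_ending_here = 5, max_so_far = 5
Position 3 (value -14): max_ending_here = -9, max_so_far = 5
Position 4 (value -1): max_ending_here = -1, max_so_far = 5
Position 5 (value 1): max_ending_here = 1, max_so_far = 5
Position 6 (value -12): max_ending_here = -11, max_so_far = 5
Position 7 (value -5): max_ending_here = -5, max_so_far = 5

Maximum subarray: [1, 4]
Maximum sum: 5

The maximum subarray is [1, 4] with sum 5. This subarray runs from index 1 to index 2.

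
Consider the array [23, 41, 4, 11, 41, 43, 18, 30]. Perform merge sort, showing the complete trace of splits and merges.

Merge sort trace:

Split: [23, 41, 4, 11, 41, 43, 18, 30] -> [23, 41, 4, 11] and [41, 43, 18, 30]
  Split: [23, 41, 4, 11] -> [23, 41] and [4, 11]
    Split: [23, 41] -> [23] and [41]
    Merge: [23] + [41] -> [23, 41]
    Split: [4, 11] -> [4] and [11]
    Merge: [4] + [11] -> [4, 11]
  Merge: [23, 41] + [4, 11] -> [4, 11, 23, 41]
  Split: [41, 43, 18, 30] -> [41, 43] and [18, 30]
    Split: [41, 43] -> [41] and [43]
    Merge: [41] + [43] -> [41, 43]
    Split: [18, 30] -> [18] and [30]
    Merge: [18] + [30] -> [18, 30]
  Merge: [41, 43] + [18, 30] -> [18, 30, 41, 43]
Merge: [4, 11, 23, 41] + [18, 30, 41, 43] -> [4, 11, 18, 23, 30, 41, 41, 43]

Final sorted array: [4, 11, 18, 23, 30, 41, 41, 43]

The merge sort proceeds by recursively splitting the array and merging sorted halves.
After all merges, the sorted array is [4, 11, 18, 23, 30, 41, 41, 43].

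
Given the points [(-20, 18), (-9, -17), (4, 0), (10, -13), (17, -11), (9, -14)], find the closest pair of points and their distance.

Computing all pairwise distances among 6 points:

d((-20, 18), (-9, -17)) = 36.6879
d((-20, 18), (4, 0)) = 30.0
d((-20, 18), (10, -13)) = 43.1393
d((-20, 18), (17, -11)) = 47.0106
d((-20, 18), (9, -14)) = 43.1856
d((-9, -17), (4, 0)) = 21.4009
d((-9, -17), (10, -13)) = 19.4165
d((-9, -17), (17, -11)) = 26.6833
d((-9, -17), (9, -14)) = 18.2483
d((4, 0), (10, -13)) = 14.3178
d((4, 0), (17, -11)) = 17.0294
d((4, 0), (9, -14)) = 14.8661
d((10, -13), (17, -11)) = 7.2801
d((10, -13), (9, -14)) = 1.4142 <-- minimum
d((17, -11), (9, -14)) = 8.544

Closest pair: (10, -13) and (9, -14) with distance 1.4142

The closest pair is (10, -13) and (9, -14) with Euclidean distance 1.4142. For 6 points, brute-force pairwise comparison is shown above. For large n, the divide-and-conquer algorithm (sort by x, recurse on halves, check the dividing strip) achieves O(n log n).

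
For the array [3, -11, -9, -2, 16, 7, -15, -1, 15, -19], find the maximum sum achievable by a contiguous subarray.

Using Kadane's algorithm on [3, -11, -9, -2, 16, 7, -15, -1, 15, -19]:

Scanning through the array:
Position 1 (value -11): max_ending_here = -8, max_so_far = 3
Position 2 (value -9): max_ending_here = -9, max_so_far = 3
Position 3 (value -2): max_ending_here = -2, max_so_far = 3
Position 4 (value 16): max_ending_here = 16, max_so_far = 16
Position 5 (value 7): max_ending_here = 23, max_so_far = 23
Position 6 (value -15): max_ending_here = 8, max_so_far = 23
Position 7 (value -1): max_ending_here = 7, max_so_far = 23
Position 8 (value 15): max_ending_here = 22, max_so_far = 23
Position 9 (value -19): max_ending_here = 3, max_so_far = 23

Maximum subarray: [16, 7]
Maximum sum: 23

The maximum subarray is [16, 7] with sum 23. This subarray runs from index 4 to index 5.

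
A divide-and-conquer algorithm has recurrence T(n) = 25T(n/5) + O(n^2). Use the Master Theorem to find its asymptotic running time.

Master Theorem for T(n) = 25T(n/5) + O(n^2):

a = 25, b = 5, c = 2
log_b(a) = log_5(25) = 2.0000

Case 2: c = 2 = log_5(25) = 2.0000
T(n) = O(n^2 log n) = O(n^2 log n)

For T(n) = 25T(n/5) + O(n^2): log_5(25) = 2.0000. This is Case 2 of the Master Theorem (c = log_b(a), equal work at all levels), giving O(n^2 log n).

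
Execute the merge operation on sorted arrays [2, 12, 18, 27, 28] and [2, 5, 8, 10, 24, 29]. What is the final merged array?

Merging process:

Compare 2 vs 2: take 2 from left. Merged: [2]
Compare 12 vs 2: take 2 from right. Merged: [2, 2]
Compare 12 vs 5: take 5 from right. Merged: [2, 2, 5]
Compare 12 vs 8: take 8 from right. Merged: [2, 2, 5, 8]
Compare 12 vs 10: take 10 from right. Merged: [2, 2, 5, 8, 10]
Compare 12 vs 24: take 12 from left. Merged: [2, 2, 5, 8, 10, 12]
Compare 18 vs 24: take 18 from left. Merged: [2, 2, 5, 8, 10, 12, 18]
Compare 27 vs 24: take 24 from right. Merged: [2, 2, 5, 8, 10, 12, 18, 24]
Compare 27 vs 29: take 27 from left. Merged: [2, 2, 5, 8, 10, 12, 18, 24, 27]
Compare 28 vs 29: take 28 from left. Merged: [2, 2, 5, 8, 10, 12, 18, 24, 27, 28]
Append remaining from right: [29]. Merged: [2, 2, 5, 8, 10, 12, 18, 24, 27, 28, 29]

Final merged array: [2, 2, 5, 8, 10, 12, 18, 24, 27, 28, 29]
Total comparisons: 10

The merged array is [2, 2, 5, 8, 10, 12, 18, 24, 27, 28, 29], requiring 10 comparisons. The merge step runs in O(n) time where n is the total number of elements.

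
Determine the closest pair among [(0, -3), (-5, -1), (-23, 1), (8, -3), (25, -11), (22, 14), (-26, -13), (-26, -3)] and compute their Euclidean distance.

Computing all pairwise distances among 8 points:

d((0, -3), (-5, -1)) = 5.3852
d((0, -3), (-23, 1)) = 23.3452
d((0, -3), (8, -3)) = 8.0
d((0, -3), (25, -11)) = 26.2488
d((0, -3), (22, 14)) = 27.8029
d((0, -3), (-26, -13)) = 27.8568
d((0, -3), (-26, -3)) = 26.0
d((-5, -1), (-23, 1)) = 18.1108
d((-5, -1), (8, -3)) = 13.1529
d((-5, -1), (25, -11)) = 31.6228
d((-5, -1), (22, 14)) = 30.8869
d((-5, -1), (-26, -13)) = 24.1868
d((-5, -1), (-26, -3)) = 21.095
d((-23, 1), (8, -3)) = 31.257
d((-23, 1), (25, -11)) = 49.4773
d((-23, 1), (22, 14)) = 46.8402
d((-23, 1), (-26, -13)) = 14.3178
d((-23, 1), (-26, -3)) = 5.0 <-- minimum
d((8, -3), (25, -11)) = 18.7883
d((8, -3), (22, 14)) = 22.0227
d((8, -3), (-26, -13)) = 35.4401
d((8, -3), (-26, -3)) = 34.0
d((25, -11), (22, 14)) = 25.1794
d((25, -11), (-26, -13)) = 51.0392
d((25, -11), (-26, -3)) = 51.6236
d((22, 14), (-26, -13)) = 55.0727
d((22, 14), (-26, -3)) = 50.9215
d((-26, -13), (-26, -3)) = 10.0

Closest pair: (-23, 1) and (-26, -3) with distance 5.0

The closest pair is (-23, 1) and (-26, -3) with Euclidean distance 5.0. For 8 points, brute-force pairwise comparison is shown above. For large n, the divide-and-conquer algorithm (sort by x, recurse on halves, check the dividing strip) achieves O(n log n).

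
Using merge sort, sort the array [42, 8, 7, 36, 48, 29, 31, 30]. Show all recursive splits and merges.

Merge sort trace:

Split: [42, 8, 7, 36, 48, 29, 31, 30] -> [42, 8, 7, 36] and [48, 29, 31, 30]
  Split: [42, 8, 7, 36] -> [42, 8] and [7, 36]
    Split: [42, 8] -> [42] and [8]
    Merge: [42] + [8] -> [8, 42]
    Split: [7, 36] -> [7] and [36]
    Merge: [7] + [36] -> [7, 36]
  Merge: [8, 42] + [7, 36] -> [7, 8, 36, 42]
  Split: [48, 29, 31, 30] -> [48, 29] and [31, 30]
    Split: [48, 29] -> [48] and [29]
    Merge: [48] + [29] -> [29, 48]
    Split: [31, 30] -> [31] and [30]
    Merge: [31] + [30] -> [30, 31]
  Merge: [29, 48] + [30, 31] -> [29, 30, 31, 48]
Merge: [7, 8, 36, 42] + [29, 30, 31, 48] -> [7, 8, 29, 30, 31, 36, 42, 48]

Final sorted array: [7, 8, 29, 30, 31, 36, 42, 48]

The merge sort proceeds by recursively splitting the array and merging sorted halves.
After all merges, the sorted array is [7, 8, 29, 30, 31, 36, 42, 48].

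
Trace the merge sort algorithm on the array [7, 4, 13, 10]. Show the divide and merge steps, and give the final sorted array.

Merge sort trace:

Split: [7, 4, 13, 10] -> [7, 4] and [13, 10]
  Split: [7, 4] -> [7] and [4]
  Merge: [7] + [4] -> [4, 7]
  Split: [13, 10] -> [13] and [10]
  Merge: [13] + [10] -> [10, 13]
Merge: [4, 7] + [10, 13] -> [4, 7, 10, 13]

Final sorted array: [4, 7, 10, 13]

The merge sort proceeds by recursively splitting the array and merging sorted halves.
After all merges, the sorted array is [4, 7, 10, 13].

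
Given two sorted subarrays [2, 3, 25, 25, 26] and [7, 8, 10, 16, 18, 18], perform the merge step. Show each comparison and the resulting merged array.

Merging process:

Compare 2 vs 7: take 2 from left. Merged: [2]
Compare 3 vs 7: take 3 from left. Merged: [2, 3]
Compare 25 vs 7: take 7 from right. Merged: [2, 3, 7]
Compare 25 vs 8: take 8 from right. Merged: [2, 3, 7, 8]
Compare 25 vs 10: take 10 from right. Merged: [2, 3, 7, 8, 10]
Compare 25 vs 16: take 16 from right. Merged: [2, 3, 7, 8, 10, 16]
Compare 25 vs 18: take 18 from right. Merged: [2, 3, 7, 8, 10, 16, 18]
Compare 25 vs 18: take 18 from right. Merged: [2, 3, 7, 8, 10, 16, 18, 18]
Append remaining from left: [25, 25, 26]. Merged: [2, 3, 7, 8, 10, 16, 18, 18, 25, 25, 26]

Final merged array: [2, 3, 7, 8, 10, 16, 18, 18, 25, 25, 26]
Total comparisons: 8

The merged array is [2, 3, 7, 8, 10, 16, 18, 18, 25, 25, 26], requiring 8 comparisons. The merge step runs in O(n) time where n is the total number of elements.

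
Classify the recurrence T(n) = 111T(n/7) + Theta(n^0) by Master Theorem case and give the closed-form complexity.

Master Theorem for T(n) = 111T(n/7) + O(n^0):

a = 111, b = 7, c = 0
log_b(a) = log_7(111) = 2.4202

Case 1: c = 0 < log_7(111) = 2.4202
T(n) = O(n^(log_7 111))

For T(n) = 111T(n/7) + O(n^0): log_7(111) = 2.4202. This is Case 1 of the Master Theorem (c < log_b(a), work dominated by leaves), giving O(n^(log_7 111)).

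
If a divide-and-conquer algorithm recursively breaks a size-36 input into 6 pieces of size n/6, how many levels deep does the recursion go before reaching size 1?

For divide and conquer with division factor 6:

Problem sizes at each level:
Level 0: 36
Level 1: 6
Level 2: 1

The root is level 0 and the size-1 base case is level 2 (the tree spans levels 0 through 2, i.e. 3 levels counting the root), so the depth is the number of divisions: log_6(36) = 2

The recursion tree depth is log_6(36) = 2. At each level, the problem size is divided by 6, so it takes 2 divisions to reduce to a base case of size 1. The algorithm makes 6 recursive calls at each level.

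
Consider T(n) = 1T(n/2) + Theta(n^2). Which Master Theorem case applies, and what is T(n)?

Master Theorem for T(n) = 1T(n/2) + O(n^2):

a = 1, b = 2, c = 2
log_b(a) = log_2(1) = 0.0000

Case 3: c = 2 > log_2(1) = 0.0000
T(n) = O(n^2) = O(n^2)

For T(n) = 1T(n/2) + O(n^2): log_2(1) = 0.0000. This is Case 3 of the Master Theorem (c > log_b(a), work dominated by root), giving O(n^2).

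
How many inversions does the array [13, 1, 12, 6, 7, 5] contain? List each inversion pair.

Finding inversions in [13, 1, 12, 6, 7, 5]:

(0, 1): arr[0]=13 > arr[1]=1
(0, 2): arr[0]=13 > arr[2]=12
(0, 3): arr[0]=13 > arr[3]=6
(0, 4): arr[0]=13 > arr[4]=7
(0, 5): arr[0]=13 > arr[5]=5
(2, 3): arr[2]=12 > arr[3]=6
(2, 4): arr[2]=12 > arr[4]=7
(2, 5): arr[2]=12 > arr[5]=5
(3, 5): arr[3]=6 > arr[5]=5
(4, 5): arr[4]=7 > arr[5]=5

Total inversions: 10

The array has 10 inversion(s): (0,1), (0,2), (0,3), (0,4), (0,5), (2,3), (2,4), (2,5), (3,5), (4,5). Each pair (i,j) satisfies i < j and arr[i] > arr[j].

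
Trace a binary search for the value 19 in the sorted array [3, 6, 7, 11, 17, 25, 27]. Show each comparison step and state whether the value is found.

Binary search for 19 in [3, 6, 7, 11, 17, 25, 27]:

lo=0, hi=6, mid=3, arr[mid]=11 -> 11 < 19, search right half
lo=4, hi=6, mid=5, arr[mid]=25 -> 25 > 19, search left half
lo=4, hi=4, mid=4, arr[mid]=17 -> 17 < 19, search right half
lo=5 > hi=4, target 19 not found

Binary search determines that 19 is not in the array after 3 comparisons. The search space was exhausted without finding the target.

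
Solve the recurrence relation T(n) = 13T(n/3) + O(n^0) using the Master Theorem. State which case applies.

Master Theorem for T(n) = 13T(n/3) + O(n^0):

a = 13, b = 3, c = 0
log_b(a) = log_3(13) = 2.3347

Case 1: c = 0 < log_3(13) = 2.3347
T(n) = O(n^(log_3 13))

For T(n) = 13T(n/3) + O(n^0): log_3(13) = 2.3347. This is Case 1 of the Master Theorem (c < log_b(a), work dominated by leaves), giving O(n^(log_3 13)).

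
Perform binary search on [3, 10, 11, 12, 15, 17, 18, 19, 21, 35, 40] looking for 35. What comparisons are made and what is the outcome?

Binary search for 35 in [3, 10, 11, 12, 15, 17, 18, 19, 21, 35, 40]:

lo=0, hi=10, mid=5, arr[mid]=17 -> 17 < 35, search right half
lo=6, hi=10, mid=8, arr[mid]=21 -> 21 < 35, search right half
lo=9, hi=10, mid=9, arr[mid]=35 -> Found target at index 9!

Binary search finds 35 at index 9 after 3 comparisons. The search repeatedly halves the search space by comparing with the middle element.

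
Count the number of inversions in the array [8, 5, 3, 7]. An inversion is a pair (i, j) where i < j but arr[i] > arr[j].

Finding inversions in [8, 5, 3, 7]:

(0, 1): arr[0]=8 > arr[1]=5
(0, 2): arr[0]=8 > arr[2]=3
(0, 3): arr[0]=8 > arr[3]=7
(1, 2): arr[1]=5 > arr[2]=3

Total inversions: 4

The array has 4 inversion(s): (0,1), (0,2), (0,3), (1,2). Each pair (i,j) satisfies i < j and arr[i] > arr[j].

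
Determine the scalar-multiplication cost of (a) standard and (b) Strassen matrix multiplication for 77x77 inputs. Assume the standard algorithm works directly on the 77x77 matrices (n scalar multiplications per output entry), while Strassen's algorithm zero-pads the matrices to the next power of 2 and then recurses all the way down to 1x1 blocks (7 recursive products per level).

Matrix multiplication for 77x77 matrices:

Strassen's algorithm requires power-of-2 dimensions. Pad 77x77 to 128x128 (next power of 2).

Standard algorithm: 77^3 = 456533 multiplications
Strassen's algorithm: 7^(log2(128)) = 7^7 = 823543 multiplications
Difference: 456533 - 823543 = -367010 (Strassen uses MORE here due to padding overhead — for small or just-over-power-of-2 n, padding can outweigh the per-level savings)

Standard: 456533 multiplications (77^3). Strassen: 823543 multiplications (7^7, after padding to 128x128). Strassen reduces 8 recursive multiplications to 7 at each level.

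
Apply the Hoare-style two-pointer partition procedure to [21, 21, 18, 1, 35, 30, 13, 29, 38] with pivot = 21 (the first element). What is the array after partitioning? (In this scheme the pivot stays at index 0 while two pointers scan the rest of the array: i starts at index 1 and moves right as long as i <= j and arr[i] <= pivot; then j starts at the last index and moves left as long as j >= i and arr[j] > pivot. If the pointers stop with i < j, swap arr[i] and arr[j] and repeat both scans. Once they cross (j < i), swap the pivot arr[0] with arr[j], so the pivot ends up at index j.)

Hoare-style two-pointer partition with pivot = 21:

Initial array: [21, 21, 18, 1, 35, 30, 13, 29, 38]

Pointers start at i = 1, j = 8.
i stops at index 4 (arr[4]=35 > 21), j stops at index 6 (arr[6]=13 <= 21): swap arr[4] and arr[6], array becomes [21, 21, 18, 1, 13, 30, 35, 29, 38]
i ends at 5, j ends at 4: the pointers have crossed (j < i), so scanning stops.

Swap pivot arr[0] with arr[4] to place pivot at position 4: [13, 21, 18, 1, 21, 30, 35, 29, 38]
Pivot position: 4

After partitioning with pivot 21, the array becomes [13, 21, 18, 1, 21, 30, 35, 29, 38]. The pivot is placed at index 4. All elements to the left of the pivot are <= 21, and all elements to the right are > 21.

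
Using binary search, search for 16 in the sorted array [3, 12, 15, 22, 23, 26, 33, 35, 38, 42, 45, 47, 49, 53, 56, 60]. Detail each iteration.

Binary search for 16 in [3, 12, 15, 22, 23, 26, 33, 35, 38, 42, 45, 47, 49, 53, 56, 60]:

lo=0, hi=15, mid=7, arr[mid]=35 -> 35 > 16, search left half
lo=0, hi=6, mid=3, arr[mid]=22 -> 22 > 16, search left half
lo=0, hi=2, mid=1, arr[mid]=12 -> 12 < 16, search right half
lo=2, hi=2, mid=2, arr[mid]=15 -> 15 < 16, search right half
lo=3 > hi=2, target 16 not found

Binary search determines that 16 is not in the array after 4 comparisons. The search space was exhausted without finding the target.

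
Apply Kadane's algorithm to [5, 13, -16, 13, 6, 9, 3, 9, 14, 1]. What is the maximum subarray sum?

Using Kadane's algorithm on [5, 13, -16, 13, 6, 9, 3, 9, 14, 1]:

Scanning through the array:
Position 1 (value 13): max_ending_here = 18, max_so_far = 18
Position 2 (value -16): max_ending_here = 2, max_so_far = 18
Position 3 (value 13): max_ending_here = 15, max_so_far = 18
Position 4 (value 6): max_ending_here = 21, max_so_far = 21
Position 5 (value 9): max_ending_here = 30, max_so_far = 30
Position 6 (value 3): max_ending_here = 33, max_so_far = 33
Position 7 (value 9): max_ending_here = 42, max_so_far = 42
Position 8 (value 14): max_ending_here = 56, max_so_far = 56
Position 9 (value 1): max_ending_here = 57, max_so_far = 57

Maximum subarray: [5, 13, -16, 13, 6, 9, 3, 9, 14, 1]
Maximum sum: 57

The maximum subarray is [5, 13, -16, 13, 6, 9, 3, 9, 14, 1] with sum 57. This subarray runs from index 0 to index 9.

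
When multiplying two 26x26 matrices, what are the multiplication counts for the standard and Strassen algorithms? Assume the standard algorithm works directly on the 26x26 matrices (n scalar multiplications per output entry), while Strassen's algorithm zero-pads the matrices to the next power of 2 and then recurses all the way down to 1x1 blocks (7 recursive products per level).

Matrix multiplication for 26x26 matrices:

Strassen's algorithm requires power-of-2 dimensions. Pad 26x26 to 32x32 (next power of 2).

Standard algorithm: 26^3 = 17576 multiplications
Strassen's algorithm: 7^(log2(32)) = 7^5 = 16807 multiplications
Savings: 17576 - 16807 = 769 multiplications

Standard: 17576 multiplications (26^3). Strassen: 16807 multiplications (7^5, after padding to 32x32). Strassen reduces 8 recursive multiplications to 7 at each level.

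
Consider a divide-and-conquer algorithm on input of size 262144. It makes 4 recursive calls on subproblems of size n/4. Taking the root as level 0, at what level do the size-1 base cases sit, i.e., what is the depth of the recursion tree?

For divide and conquer with division factor 4:

Problem sizes at each level:
Level 0: 262144
Level 1: 65536
Level 2: 16384
Level 3: 4096
Level 4: 1024
Level 5: 256
Level 6: 64
Level 7: 16
Level 8: 4
Level 9: 1

The root is level 0 and the size-1 base case is level 9 (the tree spans levels 0 through 9, i.e. 10 levels counting the root), so the depth is the number of divisions: log_4(262144) = 9

The recursion tree depth is log_4(262144) = 9. At each level, the problem size is divided by 4, so it takes 9 divisions to reduce to a base case of size 1. The algorithm makes 4 recursive calls at each level.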